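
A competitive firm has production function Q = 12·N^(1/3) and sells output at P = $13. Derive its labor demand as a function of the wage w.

N(w) = (52/w)^(3/2)

MP_N = (1/3)·12·N^(-2/3) = 4·N^(-2/3).
Setting P·MP_N = w: 52·N^(-2/3) = w.
Solving for N: N^(-2/3) = w/52, so N = (52/w)^(3/2).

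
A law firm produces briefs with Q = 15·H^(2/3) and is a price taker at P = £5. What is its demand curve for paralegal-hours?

H(w) = 125000/w³

MP_H = (2/3)·15·H^(-1/3) = 10·H^(-1/3).
Setting P·MP_H = w: 50·H^(-1/3) = w.
Solving for H: H^(-1/3) = w/50, so H = (50/w)^(3).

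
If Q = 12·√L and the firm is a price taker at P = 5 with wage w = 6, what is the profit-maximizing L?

L* = 25

MP_L = (1/2)·12·L^(-1/2) = 6·L^(-1/2).
Profit maximization for a price taker requires P·MP_L = w: 5·6·L^(-1/2) = 6.
So L^(-1/2) = 0.2, which gives L = 25.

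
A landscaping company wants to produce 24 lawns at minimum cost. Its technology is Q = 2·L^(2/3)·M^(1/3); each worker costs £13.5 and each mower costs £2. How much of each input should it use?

Cost minimization requires the marginal rate of technical substitution to equal the input-price ratio: MP_L/MP_M = w/r.
Here MP_L/MP_M = (2/3)·(M/L)/(1/3) = 2·(M/L). Setting this equal to 13.5/2 = 6.75 gives M = 3.375L.
Substituting into Q = 24: 2·L^(2/3)·(3.375L)^(1/3) = 24.
Solving, L = 8 and M = 27.

L* = 8, M* = 27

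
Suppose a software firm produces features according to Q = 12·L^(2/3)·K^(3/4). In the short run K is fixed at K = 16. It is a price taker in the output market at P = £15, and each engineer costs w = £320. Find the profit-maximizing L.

L* = 27

With K = 16, MP_L = (2/3)·12·L^(-1/3)·16^(3/4) = 64·L^(-1/3).
Profit maximization for a price taker requires P·MP_L = w: 15·64·L^(-1/3) = 320.
So L^(-1/3) = 1/3, which gives L = 27.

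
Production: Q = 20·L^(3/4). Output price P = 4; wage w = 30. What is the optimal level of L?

L* = 16

MP_L = (3/4)·20·L^(-1/4) = 15·L^(-1/4).
Profit maximization for a price taker requires P·MP_L = w: 4·15·L^(-1/4) = 30.
So L^(-1/4) = 0.5, which gives L = 16.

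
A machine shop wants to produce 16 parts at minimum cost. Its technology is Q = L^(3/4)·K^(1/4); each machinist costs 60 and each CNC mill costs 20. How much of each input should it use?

Cost minimization requires the marginal rate of technical substitution to equal the input-price ratio: MP_L/MP_K = w/r.
Here MP_L/MP_K = (3/4)·(K/L)/(1/4) = 3·(K/L). Setting this equal to 60/20 = 3 gives K = L.
Substituting into Q = 16: L^(3/4)·(L)^(1/4) = 16.
Solving, L = 16 and K = 16.

L* = 16, K* = 16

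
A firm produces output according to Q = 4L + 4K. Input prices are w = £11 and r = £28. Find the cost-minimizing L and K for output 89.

L* = 22.25, K* = 0

The inputs are perfect substitutes, so the firm uses whichever has the lower cost per unit of output.
Cost per unit of output via L is w/4 = 2.75; via K it is r/4 = 7. L is cheaper.
Producing Q = 89 with L alone: L = 22.25, K = 0.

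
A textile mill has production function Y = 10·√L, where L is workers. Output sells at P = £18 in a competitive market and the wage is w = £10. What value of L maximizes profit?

L* = 81

MP_L = (1/2)·10·L^(-1/2) = 5·L^(-1/2).
Profit maximization for a price taker requires P·MP_L = w: 18·5·L^(-1/2) = 10.
So L^(-1/2) = 1/9, which gives L = 81.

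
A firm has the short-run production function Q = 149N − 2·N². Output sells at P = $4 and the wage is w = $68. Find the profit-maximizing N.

N* = 33

The marginal product of N is MP_N = 149 − 4N.
A price-taking firm hires until the value of the marginal product equals the wage: P·MP_N = w, so 4·(149 − 4N) = 68.
Then 149 − 4N = 17, giving N = 33.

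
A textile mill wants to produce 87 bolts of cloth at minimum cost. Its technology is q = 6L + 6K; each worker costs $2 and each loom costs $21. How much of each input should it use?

L* = 14.5, K* = 0

The inputs are perfect substitutes, so the firm uses whichever has the lower cost per unit of output.
Cost per unit of output via L is w/6 = 1/3; via K it is r/6 = 3.5. L is cheaper.
Producing q = 87 with L alone: L = 14.5, K = 0.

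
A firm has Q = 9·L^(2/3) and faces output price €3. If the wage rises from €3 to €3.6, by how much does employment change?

ΔL = -91

From P·MP_L = w with MP_L = 6·L^(-1/3), the labor demand is L(w) = (18/w)^(3).
At w = 3: L = 216. At w = 3.6: L = 125.
ΔL = 125 − 216 = -91.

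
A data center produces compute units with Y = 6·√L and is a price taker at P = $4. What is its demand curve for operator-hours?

MP_L = (1/2)·6·L^(-1/2) = 3·L^(-1/2).
Setting P·MP_L = w: 12·L^(-1/2) = w.
Solving for L: L^(-1/2) = w/12, so L = (12/w)^(2).

L(w) = 144/w²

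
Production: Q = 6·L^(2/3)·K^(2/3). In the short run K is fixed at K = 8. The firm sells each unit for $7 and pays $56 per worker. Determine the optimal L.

L* = 8

With K = 8, MP_L = (2/3)·6·L^(-1/3)·8^(2/3) = 16·L^(-1/3).
Profit maximization for a price taker requires P·MP_L = w: 7·16·L^(-1/3) = 56.
So L^(-1/3) = 0.5, which gives L = 8.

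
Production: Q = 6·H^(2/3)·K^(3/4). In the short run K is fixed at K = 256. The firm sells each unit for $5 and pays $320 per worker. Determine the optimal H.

With K = 256, MP_H = (2/3)·6·H^(-1/3)·256^(3/4) = 256·H^(-1/3).
Profit maximization for a price taker requires P·MP_H = w: 5·256·H^(-1/3) = 320.
So H^(-1/3) = 0.25, which gives H = 64.

H* = 64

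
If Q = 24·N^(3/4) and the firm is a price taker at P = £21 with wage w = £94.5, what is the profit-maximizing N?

MP_N = (3/4)·24·N^(-1/4) = 18·N^(-1/4).
Profit maximization for a price taker requires P·MP_N = w: 21·18·N^(-1/4) = 94.5.
So N^(-1/4) = 0.25, which gives N = 256.

N* = 256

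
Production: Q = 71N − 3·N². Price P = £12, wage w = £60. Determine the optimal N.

The marginal product of N is MP_N = 71 − 6N.
A price-taking firm hires until the value of the marginal product equals the wage: P·MP_N = w, so 12·(71 − 6N) = 60.
Then 71 − 6N = 5, giving N = 11.

N* = 11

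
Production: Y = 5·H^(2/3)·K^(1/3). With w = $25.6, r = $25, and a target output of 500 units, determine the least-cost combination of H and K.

H* = 125, K* = 64

Cost minimization requires the marginal rate of technical substitution to equal the input-price ratio: MP_H/MP_K = w/r.
Here MP_H/MP_K = (2/3)·(K/H)/(1/3) = 2·(K/H). Setting this equal to 25.6/25 = 1.024 gives K = 0.512H.
Substituting into Y = 500: 5·H^(2/3)·(0.512H)^(1/3) = 500.
Solving, H = 125 and K = 64.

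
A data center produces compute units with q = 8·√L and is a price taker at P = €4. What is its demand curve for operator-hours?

L(w) = 256/w²

MP_L = (1/2)·8·L^(-1/2) = 4·L^(-1/2).
Setting P·MP_L = w: 16·L^(-1/2) = w.
Solving for L: L^(-1/2) = w/16, so L = (16/w)^(2).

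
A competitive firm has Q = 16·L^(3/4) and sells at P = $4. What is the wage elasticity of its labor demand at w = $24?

ε = -4

MP_L = (3/4)·16·L^(-1/4), so P·MP_L = w gives 48·L^(-1/4) = w.
Solving, L(w) = (48/w)^(4). This is a constant-elasticity form: L ∝ w^(−4), so ε = −4.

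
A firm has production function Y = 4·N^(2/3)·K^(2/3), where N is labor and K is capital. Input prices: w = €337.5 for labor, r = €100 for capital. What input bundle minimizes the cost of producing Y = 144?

N* = 8, K* = 27

Cost minimization requires the marginal rate of technical substitution to equal the input-price ratio: MP_N/MP_K = w/r.
Here MP_N/MP_K = (2/3)·(K/N)/(2/3) = (K/N). Setting this equal to 337.5/100 = 3.375 gives K = 3.375N.
Substituting into Y = 144: 4·N^(2/3)·(3.375N)^(2/3) = 144.
Solving, N = 8 and K = 27.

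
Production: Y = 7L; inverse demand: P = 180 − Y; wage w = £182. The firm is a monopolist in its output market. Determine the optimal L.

L* = 11

Marginal revenue from the inverse demand is MR = 180 − 2Y.
The marginal product is MP_L = 7.
A monopolist hires until marginal revenue product equals the wage: MR·MP_L = w.
(180 − 14L)·7 = 182, so L = 11.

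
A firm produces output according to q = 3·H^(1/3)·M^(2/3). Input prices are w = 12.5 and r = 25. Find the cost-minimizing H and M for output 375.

Cost minimization requires the marginal rate of technical substitution to equal the input-price ratio: MP_H/MP_M = w/r.
Here MP_H/MP_M = (1/3)·(M/H)/(2/3) = 0.5·(M/H). Setting this equal to 12.5/25 = 0.5 gives M = H.
Substituting into q = 375: 3·H^(1/3)·(H)^(2/3) = 375.
Solving, H = 125 and M = 125.

H* = 125, M* = 125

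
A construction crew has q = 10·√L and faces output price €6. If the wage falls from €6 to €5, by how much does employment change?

From P·MP_L = w with MP_L = 5·L^(-1/2), the labor demand is L(w) = (30/w)^(2).
At w = 6: L = 25. At w = 5: L = 36.
ΔL = 36 − 25 = 11.

ΔL = 11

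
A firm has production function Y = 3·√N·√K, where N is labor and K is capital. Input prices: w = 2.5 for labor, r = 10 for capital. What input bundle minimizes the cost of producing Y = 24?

N* = 16, K* = 4

Cost minimization requires the marginal rate of technical substitution to equal the input-price ratio: MP_N/MP_K = w/r.
Here MP_N/MP_K = (1/2)·(K/N)/(1/2) = (K/N). Setting this equal to 2.5/10 = 0.25 gives K = 0.25N.
Substituting into Y = 24: 3·N^(1/2)·(0.25N)^(1/2) = 24.
Solving, N = 16 and K = 4.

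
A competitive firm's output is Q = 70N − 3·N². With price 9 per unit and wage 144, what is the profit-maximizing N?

The marginal product of N is MP_N = 70 − 6N.
A price-taking firm hires until the value of the marginal product equals the wage: P·MP_N = w, so 9·(70 − 6N) = 144.
Then 70 − 6N = 16, giving N = 9.

N* = 9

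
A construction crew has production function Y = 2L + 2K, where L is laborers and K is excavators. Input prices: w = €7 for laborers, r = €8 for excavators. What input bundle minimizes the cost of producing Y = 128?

The inputs are perfect substitutes, so the firm uses whichever has the lower cost per unit of output.
Cost per unit of output via L is w/2 = 3.5; via K it is r/2 = 4. L is cheaper.
Producing Y = 128 with L alone: L = 64, K = 0.

L* = 64, K* = 0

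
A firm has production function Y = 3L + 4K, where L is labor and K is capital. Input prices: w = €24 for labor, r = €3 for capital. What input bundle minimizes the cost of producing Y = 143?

The inputs are perfect substitutes, so the firm uses whichever has the lower cost per unit of output.
Cost per unit of output via L is w/3 = 8; via K it is r/4 = 0.75. K is cheaper.
Producing Y = 143 with K alone: L = 0, K = 35.75.

L* = 0, K* = 35.75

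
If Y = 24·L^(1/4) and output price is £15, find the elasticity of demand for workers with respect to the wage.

MP_L = (1/4)·24·L^(-3/4), so P·MP_L = w gives 90·L^(-3/4) = w.
Solving, L(w) = (90/w)^(4/3). This is a constant-elasticity form: L ∝ w^(−4/3), so ε = −4/3.

ε = -4/3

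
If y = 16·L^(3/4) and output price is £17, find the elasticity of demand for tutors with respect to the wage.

ε = -4

MP_L = (3/4)·16·L^(-1/4), so P·MP_L = w gives 204·L^(-1/4) = w.
Solving, L(w) = (204/w)^(4). This is a constant-elasticity form: L ∝ w^(−4), so ε = −4.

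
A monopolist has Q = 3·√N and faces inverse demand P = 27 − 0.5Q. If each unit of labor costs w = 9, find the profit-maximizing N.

Marginal revenue from the inverse demand is MR = 27 − Q.
The marginal product is MP_N = 1.5·N^(-1/2).
A monopolist hires until marginal revenue product equals the wage: MR·MP_N = w.
At N, Q = 3·√N. Substituting and solving: (27 − 3·√N)·1.5·N^(-1/2) = 9 gives N = 9.

N* = 9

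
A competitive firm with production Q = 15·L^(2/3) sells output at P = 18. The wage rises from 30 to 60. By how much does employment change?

ΔL = -189

From P·MP_L = w with MP_L = 10·L^(-1/3), the labor demand is L(w) = (180/w)^(3).
At w = 30: L = 216. At w = 60: L = 27.
ΔL = 27 − 216 = -189.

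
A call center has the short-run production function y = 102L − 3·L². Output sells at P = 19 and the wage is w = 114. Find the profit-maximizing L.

L* = 16

The marginal product of L is MP_L = 102 − 6L.
A price-taking firm hires until the value of the marginal product equals the wage: P·MP_L = w, so 19·(102 − 6L) = 114.
Then 102 − 6L = 6, giving L = 16.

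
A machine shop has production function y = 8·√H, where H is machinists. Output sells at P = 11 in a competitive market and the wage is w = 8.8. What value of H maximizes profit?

MP_H = (1/2)·8·H^(-1/2) = 4·H^(-1/2).
Profit maximization for a price taker requires P·MP_H = w: 11·4·H^(-1/2) = 8.8.
So H^(-1/2) = 0.2, which gives H = 25.

H* = 25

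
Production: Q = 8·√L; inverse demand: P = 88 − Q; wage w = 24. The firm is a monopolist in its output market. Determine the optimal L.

Marginal revenue from the inverse demand is MR = 88 − 2Q.
The marginal product is MP_L = 4·L^(-1/2).
A monopolist hires until marginal revenue product equals the wage: MR·MP_L = w.
At L, Q = 8·√L. Substituting and solving: (88 − 16·√L)·4·L^(-1/2) = 24 gives L = 16.

L* = 16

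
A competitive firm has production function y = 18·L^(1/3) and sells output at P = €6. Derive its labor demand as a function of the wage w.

L(w) = (36/w)^(3/2)

MP_L = (1/3)·18·L^(-2/3) = 6·L^(-2/3).
Setting P·MP_L = w: 36·L^(-2/3) = w.
Solving for L: L^(-2/3) = w/36, so L = (36/w)^(3/2).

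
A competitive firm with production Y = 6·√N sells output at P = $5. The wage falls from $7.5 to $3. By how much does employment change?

From P·MP_N = w with MP_N = 3·N^(-1/2), the labor demand is N(w) = (15/w)^(2).
At w = 7.5: N = 4. At w = 3: N = 25.
ΔN = 25 − 4 = 21.

ΔN = 21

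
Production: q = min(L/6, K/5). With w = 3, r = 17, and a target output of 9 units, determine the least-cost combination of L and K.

L* = 54, K* = 45

With a fixed-proportions technology, the cost-minimizing bundle uses no slack in either input: L/6 = K/5 = q.
So L = 6·9 = 54 and K = 5·9 = 45.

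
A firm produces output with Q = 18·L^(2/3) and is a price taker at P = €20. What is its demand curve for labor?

MP_L = (2/3)·18·L^(-1/3) = 12·L^(-1/3).
Setting P·MP_L = w: 240·L^(-1/3) = w.
Solving for L: L^(-1/3) = w/240, so L = (240/w)^(3).

L(w) = (240/w)^(3)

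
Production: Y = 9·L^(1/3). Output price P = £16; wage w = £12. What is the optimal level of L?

L* = 8

MP_L = (1/3)·9·L^(-2/3) = 3·L^(-2/3).
Profit maximization for a price taker requires P·MP_L = w: 16·3·L^(-2/3) = 12.
So L^(-2/3) = 0.25, which gives L = 8.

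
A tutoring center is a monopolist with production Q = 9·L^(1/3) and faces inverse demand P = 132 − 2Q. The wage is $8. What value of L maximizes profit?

Marginal revenue from the inverse demand is MR = 132 − 4Q.
The marginal product is MP_L = 3·L^(-2/3).
A monopolist hires until marginal revenue product equals the wage: MR·MP_L = w.
At L, Q = 9·L^(1/3). Substituting and solving: (132 − 36·L^(1/3))·3·L^(-2/3) = 8 gives L = 27.

L* = 27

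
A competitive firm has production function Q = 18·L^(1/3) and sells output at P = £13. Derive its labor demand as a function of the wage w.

L(w) = (78/w)^(3/2)

MP_L = (1/3)·18·L^(-2/3) = 6·L^(-2/3).
Setting P·MP_L = w: 78·L^(-2/3) = w.
Solving for L: L^(-2/3) = w/78, so L = (78/w)^(3/2).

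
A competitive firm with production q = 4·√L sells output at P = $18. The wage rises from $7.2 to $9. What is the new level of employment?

From P·MP_L = w with MP_L = 2·L^(-1/2), the labor demand is L(w) = (36/w)^(2).
At w = 7.2: L = 25. At w = 9: L = 16.

L* = 16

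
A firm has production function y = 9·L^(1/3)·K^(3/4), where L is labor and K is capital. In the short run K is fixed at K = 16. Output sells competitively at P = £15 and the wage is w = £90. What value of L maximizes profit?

L* = 8

With K = 16, MP_L = (1/3)·9·L^(-2/3)·16^(3/4) = 24·L^(-2/3).
Profit maximization for a price taker requires P·MP_L = w: 15·24·L^(-2/3) = 90.
So L^(-2/3) = 0.25, which gives L = 8.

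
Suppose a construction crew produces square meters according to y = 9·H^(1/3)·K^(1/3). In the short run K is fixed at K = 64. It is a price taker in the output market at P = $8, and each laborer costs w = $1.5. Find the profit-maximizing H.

H* = 512

With K = 64, MP_H = (1/3)·9·H^(-2/3)·64^(1/3) = 12·H^(-2/3).
Profit maximization for a price taker requires P·MP_H = w: 8·12·H^(-2/3) = 1.5.
So H^(-2/3) = 0.015625, which gives H = 512.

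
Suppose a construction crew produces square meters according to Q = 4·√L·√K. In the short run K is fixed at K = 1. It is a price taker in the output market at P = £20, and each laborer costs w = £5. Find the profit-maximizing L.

With K = 1, MP_L = (1/2)·4·L^(-1/2)·1^(1/2) = 2·L^(-1/2).
Profit maximization for a price taker requires P·MP_L = w: 20·2·L^(-1/2) = 5.
So L^(-1/2) = 0.125, which gives L = 64.

L* = 64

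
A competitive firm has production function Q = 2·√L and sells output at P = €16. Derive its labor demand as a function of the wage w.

MP_L = (1/2)·2·L^(-1/2) = L^(-1/2).
Setting P·MP_L = w: 16·L^(-1/2) = w.
Solving for L: L^(-1/2) = w/16, so L = (16/w)^(2).

L(w) = 256/w²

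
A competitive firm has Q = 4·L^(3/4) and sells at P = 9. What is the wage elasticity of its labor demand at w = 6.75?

ε = -4

MP_L = (3/4)·4·L^(-1/4), so P·MP_L = w gives 27·L^(-1/4) = w.
Solving, L(w) = (27/w)^(4). This is a constant-elasticity form: L ∝ w^(−4), so ε = −4.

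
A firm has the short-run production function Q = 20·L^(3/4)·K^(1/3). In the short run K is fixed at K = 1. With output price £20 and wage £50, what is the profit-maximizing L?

L* = 1296

With K = 1, MP_L = (3/4)·20·L^(-1/4)·1^(1/3) = 15·L^(-1/4).
Profit maximization for a price taker requires P·MP_L = w: 20·15·L^(-1/4) = 50.
So L^(-1/4) = 1/6, which gives L = 1296.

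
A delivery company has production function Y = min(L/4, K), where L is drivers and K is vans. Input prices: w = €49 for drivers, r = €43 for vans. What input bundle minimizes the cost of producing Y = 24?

With a fixed-proportions technology, the cost-minimizing bundle uses no slack in either input: L/4 = K = Y.
So L = 4·24 = 96 and K = 24.

L* = 96, K* = 24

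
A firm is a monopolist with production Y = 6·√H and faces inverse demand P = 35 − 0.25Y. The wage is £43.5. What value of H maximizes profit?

Marginal revenue from the inverse demand is MR = 35 − 0.5Y.
The marginal product is MP_H = 3·H^(-1/2).
A monopolist hires until marginal revenue product equals the wage: MR·MP_H = w.
At H, Y = 6·√H. Substituting and solving: (35 − 3·√H)·3·H^(-1/2) = 43.5 gives H = 4.

H* = 4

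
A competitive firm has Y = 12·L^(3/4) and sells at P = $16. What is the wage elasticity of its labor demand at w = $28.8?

MP_L = (3/4)·12·L^(-1/4), so P·MP_L = w gives 144·L^(-1/4) = w.
Solving, L(w) = (144/w)^(4). This is a constant-elasticity form: L ∝ w^(−4), so ε = −4.

ε = -4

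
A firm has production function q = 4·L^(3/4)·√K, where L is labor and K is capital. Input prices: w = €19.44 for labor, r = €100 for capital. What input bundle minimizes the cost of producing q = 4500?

L* = 625, K* = 81

Cost minimization requires the marginal rate of technical substitution to equal the input-price ratio: MP_L/MP_K = w/r.
Here MP_L/MP_K = (3/4)·(K/L)/(1/2) = 1.5·(K/L). Setting this equal to 19.44/100 = 0.1944 gives K = 0.1296L.
Substituting into q = 4500: 4·L^(3/4)·(0.1296L)^(1/2) = 4500.
Solving, L = 625 and K = 81.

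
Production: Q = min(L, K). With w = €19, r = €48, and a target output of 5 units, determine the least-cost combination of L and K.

With a fixed-proportions technology, the cost-minimizing bundle uses no slack in either input: L = K = Q.
So L = 5 and K = 5.

L* = 5, K* = 5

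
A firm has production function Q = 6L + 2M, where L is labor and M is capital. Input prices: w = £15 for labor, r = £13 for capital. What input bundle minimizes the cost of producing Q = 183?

The inputs are perfect substitutes, so the firm uses whichever has the lower cost per unit of output.
Cost per unit of output via L is w/6 = 2.5; via M it is r/2 = 6.5. L is cheaper.
Producing Q = 183 with L alone: L = 30.5, M = 0.

L* = 30.5, M* = 0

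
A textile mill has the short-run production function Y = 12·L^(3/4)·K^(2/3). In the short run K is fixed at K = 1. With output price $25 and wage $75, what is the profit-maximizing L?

With K = 1, MP_L = (3/4)·12·L^(-1/4)·1^(2/3) = 9·L^(-1/4).
Profit maximization for a price taker requires P·MP_L = w: 25·9·L^(-1/4) = 75.
So L^(-1/4) = 1/3, which gives L = 81.

L* = 81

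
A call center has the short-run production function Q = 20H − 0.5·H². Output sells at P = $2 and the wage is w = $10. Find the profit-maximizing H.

The marginal product of H is MP_H = 20 − H.
A price-taking firm hires until the value of the marginal product equals the wage: P·MP_H = w, so 2·(20 − H) = 10.
Then 20 − H = 5, giving H = 15.

H* = 15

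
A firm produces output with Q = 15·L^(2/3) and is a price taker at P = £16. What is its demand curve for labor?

MP_L = (2/3)·15·L^(-1/3) = 10·L^(-1/3).
Setting P·MP_L = w: 160·L^(-1/3) = w.
Solving for L: L^(-1/3) = w/160, so L = (160/w)^(3).

L(w) = 4096000/w³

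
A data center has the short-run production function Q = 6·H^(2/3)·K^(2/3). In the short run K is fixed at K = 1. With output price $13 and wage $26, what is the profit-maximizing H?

H* = 8

With K = 1, MP_H = (2/3)·6·H^(-1/3)·1^(2/3) = 4·H^(-1/3).
Profit maximization for a price taker requires P·MP_H = w: 13·4·H^(-1/3) = 26.
So H^(-1/3) = 0.5, which gives H = 8.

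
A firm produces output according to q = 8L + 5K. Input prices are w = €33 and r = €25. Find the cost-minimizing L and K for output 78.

L* = 9.75, K* = 0

The inputs are perfect substitutes, so the firm uses whichever has the lower cost per unit of output.
Cost per unit of output via L is w/8 = 4.125; via K it is r/5 = 5. L is cheaper.
Producing q = 78 with L alone: L = 9.75, K = 0.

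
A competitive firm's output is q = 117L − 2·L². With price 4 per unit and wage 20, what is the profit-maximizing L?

The marginal product of L is MP_L = 117 − 4L.
A price-taking firm hires until the value of the marginal product equals the wage: P·MP_L = w, so 4·(117 − 4L) = 20.
Then 117 − 4L = 5, giving L = 28.

L* = 28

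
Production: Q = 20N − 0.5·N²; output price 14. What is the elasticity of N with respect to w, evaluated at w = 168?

ε = -1.5

From P·MP_N = w with MP_N = 20 − N, labor demand is N(w) = 20 − w/14.
dN/dw = −1/(14) = -1/14.
At w = 168, N = 8, so ε = (dN/dw)·(w/N) = (-1/14)·(168/8) = -1.5.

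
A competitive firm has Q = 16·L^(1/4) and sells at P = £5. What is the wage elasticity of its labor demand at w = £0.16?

ε = -4/3

MP_L = (1/4)·16·L^(-3/4), so P·MP_L = w gives 20·L^(-3/4) = w.
Solving, L(w) = (20/w)^(4/3). This is a constant-elasticity form: L ∝ w^(−4/3), so ε = −4/3.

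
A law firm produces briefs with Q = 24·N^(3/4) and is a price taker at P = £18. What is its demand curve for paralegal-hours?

MP_N = (3/4)·24·N^(-1/4) = 18·N^(-1/4).
Setting P·MP_N = w: 324·N^(-1/4) = w.
Solving for N: N^(-1/4) = w/324, so N = (324/w)^(4).

N(w) = (324/w)^(4)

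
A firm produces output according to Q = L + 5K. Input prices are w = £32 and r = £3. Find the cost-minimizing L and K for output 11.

L* = 0, K* = 2.2

The inputs are perfect substitutes, so the firm uses whichever has the lower cost per unit of output.
Cost per unit of output via L is 32; via K it is 0.6. K is cheaper.
Producing Q = 11 with K alone: L = 0, K = 2.2.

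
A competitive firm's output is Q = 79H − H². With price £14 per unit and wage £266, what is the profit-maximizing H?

H* = 30

The marginal product of H is MP_H = 79 − 2H.
A price-taking firm hires until the value of the marginal product equals the wage: P·MP_H = w, so 14·(79 − 2H) = 266.
Then 79 − 2H = 19, giving H = 30.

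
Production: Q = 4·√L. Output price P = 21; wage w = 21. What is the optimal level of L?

L* = 4

MP_L = (1/2)·4·L^(-1/2) = 2·L^(-1/2).
Profit maximization for a price taker requires P·MP_L = w: 21·2·L^(-1/2) = 21.
So L^(-1/2) = 0.5, which gives L = 4.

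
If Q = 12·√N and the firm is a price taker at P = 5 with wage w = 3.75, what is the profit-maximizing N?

N* = 64

MP_N = (1/2)·12·N^(-1/2) = 6·N^(-1/2).
Profit maximization for a price taker requires P·MP_N = w: 5·6·N^(-1/2) = 3.75.
So N^(-1/2) = 0.125, which gives N = 64.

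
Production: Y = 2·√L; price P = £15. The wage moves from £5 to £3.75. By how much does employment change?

From P·MP_L = w with MP_L = L^(-1/2), the labor demand is L(w) = (15/w)^(2).
At w = 5: L = 9. At w = 3.75: L = 16.
ΔL = 16 − 9 = 7.

ΔL = 7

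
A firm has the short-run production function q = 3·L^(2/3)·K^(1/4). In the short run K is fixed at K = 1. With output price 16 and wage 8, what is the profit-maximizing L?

With K = 1, MP_L = (2/3)·3·L^(-1/3)·1^(1/4) = 2·L^(-1/3).
Profit maximization for a price taker requires P·MP_L = w: 16·2·L^(-1/3) = 8.
So L^(-1/3) = 0.25, which gives L = 64.

L* = 64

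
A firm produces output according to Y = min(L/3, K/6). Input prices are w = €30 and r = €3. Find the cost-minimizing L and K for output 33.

With a fixed-proportions technology, the cost-minimizing bundle uses no slack in either input: L/3 = K/6 = Y.
So L = 3·33 = 99 and K = 6·33 = 198.

L* = 99, K* = 198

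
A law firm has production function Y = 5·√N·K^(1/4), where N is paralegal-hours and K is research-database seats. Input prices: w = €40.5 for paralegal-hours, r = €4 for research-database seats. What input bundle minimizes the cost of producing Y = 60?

Cost minimization requires the marginal rate of technical substitution to equal the input-price ratio: MP_N/MP_K = w/r.
Here MP_N/MP_K = (1/2)·(K/N)/(1/4) = 2·(K/N). Setting this equal to 40.5/4 = 10.125 gives K = 5.0625N.
Substituting into Y = 60: 5·N^(1/2)·(5.0625N)^(1/4) = 60.
Solving, N = 16 and K = 81.

N* = 16, K* = 81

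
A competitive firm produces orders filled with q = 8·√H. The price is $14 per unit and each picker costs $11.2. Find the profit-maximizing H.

H* = 25

MP_H = (1/2)·8·H^(-1/2) = 4·H^(-1/2).
Profit maximization for a price taker requires P·MP_H = w: 14·4·H^(-1/2) = 11.2.
So H^(-1/2) = 0.2, which gives H = 25.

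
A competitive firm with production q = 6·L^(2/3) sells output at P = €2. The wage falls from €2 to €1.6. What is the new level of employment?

L* = 125

From P·MP_L = w with MP_L = 4·L^(-1/3), the labor demand is L(w) = (8/w)^(3).
At w = 2: L = 64. At w = 1.6: L = 125.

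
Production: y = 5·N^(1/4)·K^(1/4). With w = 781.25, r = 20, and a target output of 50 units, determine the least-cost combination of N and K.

N* = 16, K* = 625

Cost minimization requires the marginal rate of technical substitution to equal the input-price ratio: MP_N/MP_K = w/r.
Here MP_N/MP_K = (1/4)·(K/N)/(1/4) = (K/N). Setting this equal to 781.25/20 = 39.0625 gives K = 39.0625N.
Substituting into y = 50: 5·N^(1/4)·(39.0625N)^(1/4) = 50.
Solving, N = 16 and K = 625.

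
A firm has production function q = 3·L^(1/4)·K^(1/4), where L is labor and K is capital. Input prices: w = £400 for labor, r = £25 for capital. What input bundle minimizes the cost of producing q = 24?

L* = 16, K* = 256

Cost minimization requires the marginal rate of technical substitution to equal the input-price ratio: MP_L/MP_K = w/r.
Here MP_L/MP_K = (1/4)·(K/L)/(1/4) = (K/L). Setting this equal to 400/25 = 16 gives K = 16L.
Substituting into q = 24: 3·L^(1/4)·(16L)^(1/4) = 24.
Solving, L = 16 and K = 256.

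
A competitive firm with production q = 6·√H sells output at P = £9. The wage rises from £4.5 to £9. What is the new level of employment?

H* = 9

From P·MP_H = w with MP_H = 3·H^(-1/2), the labor demand is H(w) = (27/w)^(2).
At w = 4.5: H = 36. At w = 9: H = 9.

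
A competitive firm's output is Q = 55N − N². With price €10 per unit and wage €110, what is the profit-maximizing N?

The marginal product of N is MP_N = 55 − 2N.
A price-taking firm hires until the value of the marginal product equals the wage: P·MP_N = w, so 10·(55 − 2N) = 110.
Then 55 − 2N = 11, giving N = 22.

N* = 22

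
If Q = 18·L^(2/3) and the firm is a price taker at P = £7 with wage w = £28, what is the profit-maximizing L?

MP_L = (2/3)·18·L^(-1/3) = 12·L^(-1/3).
Profit maximization for a price taker requires P·MP_L = w: 7·12·L^(-1/3) = 28.
So L^(-1/3) = 1/3, which gives L = 27.

L* = 27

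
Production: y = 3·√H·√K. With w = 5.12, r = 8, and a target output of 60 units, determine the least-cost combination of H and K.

Cost minimization requires the marginal rate of technical substitution to equal the input-price ratio: MP_H/MP_K = w/r.
Here MP_H/MP_K = (1/2)·(K/H)/(1/2) = (K/H). Setting this equal to 5.12/8 = 0.64 gives K = 0.64H.
Substituting into y = 60: 3·H^(1/2)·(0.64H)^(1/2) = 60.
Solving, H = 25 and K = 16.

H* = 25, K* = 16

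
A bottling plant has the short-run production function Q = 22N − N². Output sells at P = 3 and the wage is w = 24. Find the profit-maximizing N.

N* = 7

The marginal product of N is MP_N = 22 − 2N.
A price-taking firm hires until the value of the marginal product equals the wage: P·MP_N = w, so 3·(22 − 2N) = 24.
Then 22 − 2N = 8, giving N = 7.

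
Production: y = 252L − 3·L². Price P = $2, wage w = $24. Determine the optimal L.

The marginal product of L is MP_L = 252 − 6L.
A price-taking firm hires until the value of the marginal product equals the wage: P·MP_L = w, so 2·(252 − 6L) = 24.
Then 252 − 6L = 12, giving L = 40.

L* = 40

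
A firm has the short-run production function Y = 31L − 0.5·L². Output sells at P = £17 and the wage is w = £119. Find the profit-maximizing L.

The marginal product of L is MP_L = 31 − L.
A price-taking firm hires until the value of the marginal product equals the wage: P·MP_L = w, so 17·(31 − L) = 119.
Then 31 − L = 7, giving L = 24.

L* = 24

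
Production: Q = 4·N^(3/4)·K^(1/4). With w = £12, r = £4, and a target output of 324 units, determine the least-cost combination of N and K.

N* = 81, K* = 81

Cost minimization requires the marginal rate of technical substitution to equal the input-price ratio: MP_N/MP_K = w/r.
Here MP_N/MP_K = (3/4)·(K/N)/(1/4) = 3·(K/N). Setting this equal to 12/4 = 3 gives K = N.
Substituting into Q = 324: 4·N^(3/4)·(N)^(1/4) = 324.
Solving, N = 81 and K = 81.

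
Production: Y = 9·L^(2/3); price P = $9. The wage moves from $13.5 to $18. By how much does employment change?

ΔL = -37

From P·MP_L = w with MP_L = 6·L^(-1/3), the labor demand is L(w) = (54/w)^(3).
At w = 13.5: L = 64. At w = 18: L = 27.
ΔL = 27 − 64 = -37.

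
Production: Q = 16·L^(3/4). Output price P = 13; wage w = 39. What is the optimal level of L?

MP_L = (3/4)·16·L^(-1/4) = 12·L^(-1/4).
Profit maximization for a price taker requires P·MP_L = w: 13·12·L^(-1/4) = 39.
So L^(-1/4) = 0.25, which gives L = 256.

L* = 256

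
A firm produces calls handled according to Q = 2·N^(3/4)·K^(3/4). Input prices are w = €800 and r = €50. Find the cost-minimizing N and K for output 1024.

N* = 16, K* = 256

Cost minimization requires the marginal rate of technical substitution to equal the input-price ratio: MP_N/MP_K = w/r.
Here MP_N/MP_K = (3/4)·(K/N)/(3/4) = (K/N). Setting this equal to 800/50 = 16 gives K = 16N.
Substituting into Q = 1024: 2·N^(3/4)·(16N)^(3/4) = 1024.
Solving, N = 16 and K = 256.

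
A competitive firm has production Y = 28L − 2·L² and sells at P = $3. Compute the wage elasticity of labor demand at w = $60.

ε = -2.5

From P·MP_L = w with MP_L = 28 − 4L, labor demand is L(w) = (28 − w/3)/4.
dL/dw = −1/(12) = -1/12.
At w = 60, L = 2, so ε = (dL/dw)·(w/L) = (-1/12)·(60/2) = -2.5.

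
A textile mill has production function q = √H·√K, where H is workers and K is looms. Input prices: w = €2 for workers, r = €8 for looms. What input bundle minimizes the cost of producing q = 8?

Cost minimization requires the marginal rate of technical substitution to equal the input-price ratio: MP_H/MP_K = w/r.
Here MP_H/MP_K = (1/2)·(K/H)/(1/2) = (K/H). Setting this equal to 2/8 = 0.25 gives K = 0.25H.
Substituting into q = 8: H^(1/2)·(0.25H)^(1/2) = 8.
Solving, H = 16 and K = 4.

H* = 16, K* = 4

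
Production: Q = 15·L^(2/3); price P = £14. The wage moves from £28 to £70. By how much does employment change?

From P·MP_L = w with MP_L = 10·L^(-1/3), the labor demand is L(w) = (140/w)^(3).
At w = 28: L = 125. At w = 70: L = 8.
ΔL = 8 − 125 = -117.

ΔL = -117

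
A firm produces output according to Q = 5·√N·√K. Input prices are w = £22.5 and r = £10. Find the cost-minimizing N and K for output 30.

N* = 4, K* = 9

Cost minimization requires the marginal rate of technical substitution to equal the input-price ratio: MP_N/MP_K = w/r.
Here MP_N/MP_K = (1/2)·(K/N)/(1/2) = (K/N). Setting this equal to 22.5/10 = 2.25 gives K = 2.25N.
Substituting into Q = 30: 5·N^(1/2)·(2.25N)^(1/2) = 30.
Solving, N = 4 and K = 9.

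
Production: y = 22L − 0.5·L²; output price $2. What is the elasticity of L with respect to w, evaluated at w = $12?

ε = -0.375

From P·MP_L = w with MP_L = 22 − L, labor demand is L(w) = 22 − w/2.
dL/dw = −1/(2) = -0.5.
At w = 12, L = 16, so ε = (dL/dw)·(w/L) = (-0.5)·(12/16) = -0.375.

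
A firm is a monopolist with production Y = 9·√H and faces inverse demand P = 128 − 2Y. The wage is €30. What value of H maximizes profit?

Marginal revenue from the inverse demand is MR = 128 − 4Y.
The marginal product is MP_H = 4.5·H^(-1/2).
A monopolist hires until marginal revenue product equals the wage: MR·MP_H = w.
At H, Y = 9·√H. Substituting and solving: (128 − 36·√H)·4.5·H^(-1/2) = 30 gives H = 9.

H* = 9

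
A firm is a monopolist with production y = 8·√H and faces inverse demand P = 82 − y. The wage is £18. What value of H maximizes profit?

H* = 16

Marginal revenue from the inverse demand is MR = 82 − 2y.
The marginal product is MP_H = 4·H^(-1/2).
A monopolist hires until marginal revenue product equals the wage: MR·MP_H = w.
At H, y = 8·√H. Substituting and solving: (82 − 16·√H)·4·H^(-1/2) = 18 gives H = 16.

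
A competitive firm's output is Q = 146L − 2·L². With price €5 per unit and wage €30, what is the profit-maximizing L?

L* = 35

The marginal product of L is MP_L = 146 − 4L.
A price-taking firm hires until the value of the marginal product equals the wage: P·MP_L = w, so 5·(146 − 4L) = 30.
Then 146 − 4L = 6, giving L = 35.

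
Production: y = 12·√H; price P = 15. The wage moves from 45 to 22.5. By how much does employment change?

ΔH = 12

From P·MP_H = w with MP_H = 6·H^(-1/2), the labor demand is H(w) = (90/w)^(2).
At w = 45: H = 4. At w = 22.5: H = 16.
ΔH = 16 − 4 = 12.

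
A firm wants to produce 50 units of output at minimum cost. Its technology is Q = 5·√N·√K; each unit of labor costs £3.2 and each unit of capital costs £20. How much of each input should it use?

N* = 25, K* = 4

Cost minimization requires the marginal rate of technical substitution to equal the input-price ratio: MP_N/MP_K = w/r.
Here MP_N/MP_K = (1/2)·(K/N)/(1/2) = (K/N). Setting this equal to 3.2/20 = 0.16 gives K = 0.16N.
Substituting into Q = 50: 5·N^(1/2)·(0.16N)^(1/2) = 50.
Solving, N = 25 and K = 4.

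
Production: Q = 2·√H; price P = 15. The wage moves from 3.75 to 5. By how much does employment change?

From P·MP_H = w with MP_H = H^(-1/2), the labor demand is H(w) = (15/w)^(2).
At w = 3.75: H = 16. At w = 5: H = 9.
ΔH = 9 − 16 = -7.

ΔH = -7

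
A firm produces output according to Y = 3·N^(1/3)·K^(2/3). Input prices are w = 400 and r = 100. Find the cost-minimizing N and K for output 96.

N* = 8, K* = 64

Cost minimization requires the marginal rate of technical substitution to equal the input-price ratio: MP_N/MP_K = w/r.
Here MP_N/MP_K = (1/3)·(K/N)/(2/3) = 0.5·(K/N). Setting this equal to 400/100 = 4 gives K = 8N.
Substituting into Y = 96: 3·N^(1/3)·(8N)^(2/3) = 96.
Solving, N = 8 and K = 64.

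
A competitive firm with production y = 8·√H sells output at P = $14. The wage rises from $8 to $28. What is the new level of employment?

From P·MP_H = w with MP_H = 4·H^(-1/2), the labor demand is H(w) = (56/w)^(2).
At w = 8: H = 49. At w = 28: H = 4.

H* = 4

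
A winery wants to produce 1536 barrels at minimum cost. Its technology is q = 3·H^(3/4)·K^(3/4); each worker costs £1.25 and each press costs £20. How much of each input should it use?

H* = 256, K* = 16

Cost minimization requires the marginal rate of technical substitution to equal the input-price ratio: MP_H/MP_K = w/r.
Here MP_H/MP_K = (3/4)·(K/H)/(3/4) = (K/H). Setting this equal to 1.25/20 = 0.0625 gives K = 0.0625H.
Substituting into q = 1536: 3·H^(3/4)·(0.0625H)^(3/4) = 1536.
Solving, H = 256 and K = 16.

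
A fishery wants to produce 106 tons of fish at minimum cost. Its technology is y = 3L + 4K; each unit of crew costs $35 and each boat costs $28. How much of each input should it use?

The inputs are perfect substitutes, so the firm uses whichever has the lower cost per unit of output.
Cost per unit of output via L is w/3 = 35/3; via K it is r/4 = 7. K is cheaper.
Producing y = 106 with K alone: L = 0, K = 26.5.

L* = 0, K* = 26.5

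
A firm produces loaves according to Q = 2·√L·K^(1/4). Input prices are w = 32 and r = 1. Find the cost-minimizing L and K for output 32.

Cost minimization requires the marginal rate of technical substitution to equal the input-price ratio: MP_L/MP_K = w/r.
Here MP_L/MP_K = (1/2)·(K/L)/(1/4) = 2·(K/L). Setting this equal to 32/1 = 32 gives K = 16L.
Substituting into Q = 32: 2·L^(1/2)·(16L)^(1/4) = 32.
Solving, L = 16 and K = 256.

L* = 16, K* = 256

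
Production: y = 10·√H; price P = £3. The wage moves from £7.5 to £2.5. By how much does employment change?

ΔH = 32

From P·MP_H = w with MP_H = 5·H^(-1/2), the labor demand is H(w) = (15/w)^(2).
At w = 7.5: H = 4. At w = 2.5: H = 36.
ΔH = 36 − 4 = 32.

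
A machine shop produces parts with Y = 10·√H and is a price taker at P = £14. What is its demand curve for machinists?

H(w) = 4900/w²

MP_H = (1/2)·10·H^(-1/2) = 5·H^(-1/2).
Setting P·MP_H = w: 70·H^(-1/2) = w.
Solving for H: H^(-1/2) = w/70, so H = (70/w)^(2).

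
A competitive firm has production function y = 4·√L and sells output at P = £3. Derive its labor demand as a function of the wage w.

L(w) = 36/w²

MP_L = (1/2)·4·L^(-1/2) = 2·L^(-1/2).
Setting P·MP_L = w: 6·L^(-1/2) = w.
Solving for L: L^(-1/2) = w/6, so L = (6/w)^(2).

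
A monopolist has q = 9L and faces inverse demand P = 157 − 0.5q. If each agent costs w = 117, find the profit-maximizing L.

Marginal revenue from the inverse demand is MR = 157 − q.
The marginal product is MP_L = 9.
A monopolist hires until marginal revenue product equals the wage: MR·MP_L = w.
(157 − 9L)·9 = 117, so L = 16.

L* = 16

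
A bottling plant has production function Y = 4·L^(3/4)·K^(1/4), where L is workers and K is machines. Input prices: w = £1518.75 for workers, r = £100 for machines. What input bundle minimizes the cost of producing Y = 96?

Cost minimization requires the marginal rate of technical substitution to equal the input-price ratio: MP_L/MP_K = w/r.
Here MP_L/MP_K = (3/4)·(K/L)/(1/4) = 3·(K/L). Setting this equal to 1518.75/100 = 15.1875 gives K = 5.0625L.
Substituting into Y = 96: 4·L^(3/4)·(5.0625L)^(1/4) = 96.
Solving, L = 16 and K = 81.

L* = 16, K* = 81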